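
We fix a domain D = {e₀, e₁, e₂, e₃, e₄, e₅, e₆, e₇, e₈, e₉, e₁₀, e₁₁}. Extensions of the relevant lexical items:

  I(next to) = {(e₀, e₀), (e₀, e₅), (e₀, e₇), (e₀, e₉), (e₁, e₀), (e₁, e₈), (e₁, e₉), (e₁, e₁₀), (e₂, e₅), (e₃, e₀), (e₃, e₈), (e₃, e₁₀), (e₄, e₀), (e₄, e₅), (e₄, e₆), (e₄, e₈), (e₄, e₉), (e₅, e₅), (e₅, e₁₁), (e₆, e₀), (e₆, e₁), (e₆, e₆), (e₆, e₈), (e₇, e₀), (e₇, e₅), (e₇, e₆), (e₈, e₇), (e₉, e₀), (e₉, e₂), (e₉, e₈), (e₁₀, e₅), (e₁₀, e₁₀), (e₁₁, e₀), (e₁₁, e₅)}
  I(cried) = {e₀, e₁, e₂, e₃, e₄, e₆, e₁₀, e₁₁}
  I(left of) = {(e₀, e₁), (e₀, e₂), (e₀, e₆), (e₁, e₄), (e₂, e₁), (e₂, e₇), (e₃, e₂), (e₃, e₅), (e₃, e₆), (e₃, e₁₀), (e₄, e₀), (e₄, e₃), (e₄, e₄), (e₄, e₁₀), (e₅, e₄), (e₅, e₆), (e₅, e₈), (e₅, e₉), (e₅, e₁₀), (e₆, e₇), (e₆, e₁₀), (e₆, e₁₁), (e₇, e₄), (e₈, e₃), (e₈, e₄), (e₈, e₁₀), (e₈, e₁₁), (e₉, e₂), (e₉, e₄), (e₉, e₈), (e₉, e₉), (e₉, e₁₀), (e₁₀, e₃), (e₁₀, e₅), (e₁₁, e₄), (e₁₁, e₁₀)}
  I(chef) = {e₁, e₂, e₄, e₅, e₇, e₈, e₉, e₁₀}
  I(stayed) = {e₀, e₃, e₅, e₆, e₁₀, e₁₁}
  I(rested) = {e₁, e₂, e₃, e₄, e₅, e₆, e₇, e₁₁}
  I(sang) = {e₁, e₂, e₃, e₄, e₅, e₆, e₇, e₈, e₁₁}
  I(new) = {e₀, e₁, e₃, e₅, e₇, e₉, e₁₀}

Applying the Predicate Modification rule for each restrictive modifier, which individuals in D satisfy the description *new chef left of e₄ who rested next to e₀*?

⟦left of e₄⟧ = {x : ⟨x, e₄⟩ ∈ ⟦left of⟧} = {e₁, e₄, e₅, e₇, e₈, e₉, e₁₁}
⟦who rested⟧ = ⟦rested⟧ = {e₁, e₂, e₃, e₄, e₅, e₆, e₇, e₁₁}
⟦next to e₀⟧ = {x : ⟨x, e₀⟩ ∈ ⟦next to⟧} = {e₀, e₁, e₃, e₄, e₆, e₇, e₉, e₁₁}
⟦chef⟧ = {e₁, e₂, e₄, e₅, e₇, e₈, e₉, e₁₀}
… ∩ ⟦left of e₄⟧ = {e₁, e₂, e₄, e₅, e₇, e₈, e₉, e₁₀} ∩ {e₁, e₄, e₅, e₇, e₈, e₉, e₁₁} = {e₁, e₄, e₅, e₇, e₈, e₉}
… ∩ ⟦who rested⟧ = {e₁, e₄, e₅, e₇, e₈, e₉} ∩ {e₁, e₂, e₃, e₄, e₅, e₆, e₇, e₁₁} = {e₁, e₄, e₅, e₇}
… ∩ ⟦next to e₀⟧ = {e₁, e₄, e₅, e₇} ∩ {e₀, e₁, e₃, e₄, e₆, e₇, e₉, e₁₁} = {e₁, e₄, e₇}
… ∩ ⟦new⟧ = {e₁, e₄, e₇} ∩ {e₀, e₁, e₃, e₅, e₇, e₉, e₁₀} = {e₁, e₇}
So ⟦new chef left of e₄ who rested next to e₀⟧ = {e₁, e₇}.

{e₁, e₇}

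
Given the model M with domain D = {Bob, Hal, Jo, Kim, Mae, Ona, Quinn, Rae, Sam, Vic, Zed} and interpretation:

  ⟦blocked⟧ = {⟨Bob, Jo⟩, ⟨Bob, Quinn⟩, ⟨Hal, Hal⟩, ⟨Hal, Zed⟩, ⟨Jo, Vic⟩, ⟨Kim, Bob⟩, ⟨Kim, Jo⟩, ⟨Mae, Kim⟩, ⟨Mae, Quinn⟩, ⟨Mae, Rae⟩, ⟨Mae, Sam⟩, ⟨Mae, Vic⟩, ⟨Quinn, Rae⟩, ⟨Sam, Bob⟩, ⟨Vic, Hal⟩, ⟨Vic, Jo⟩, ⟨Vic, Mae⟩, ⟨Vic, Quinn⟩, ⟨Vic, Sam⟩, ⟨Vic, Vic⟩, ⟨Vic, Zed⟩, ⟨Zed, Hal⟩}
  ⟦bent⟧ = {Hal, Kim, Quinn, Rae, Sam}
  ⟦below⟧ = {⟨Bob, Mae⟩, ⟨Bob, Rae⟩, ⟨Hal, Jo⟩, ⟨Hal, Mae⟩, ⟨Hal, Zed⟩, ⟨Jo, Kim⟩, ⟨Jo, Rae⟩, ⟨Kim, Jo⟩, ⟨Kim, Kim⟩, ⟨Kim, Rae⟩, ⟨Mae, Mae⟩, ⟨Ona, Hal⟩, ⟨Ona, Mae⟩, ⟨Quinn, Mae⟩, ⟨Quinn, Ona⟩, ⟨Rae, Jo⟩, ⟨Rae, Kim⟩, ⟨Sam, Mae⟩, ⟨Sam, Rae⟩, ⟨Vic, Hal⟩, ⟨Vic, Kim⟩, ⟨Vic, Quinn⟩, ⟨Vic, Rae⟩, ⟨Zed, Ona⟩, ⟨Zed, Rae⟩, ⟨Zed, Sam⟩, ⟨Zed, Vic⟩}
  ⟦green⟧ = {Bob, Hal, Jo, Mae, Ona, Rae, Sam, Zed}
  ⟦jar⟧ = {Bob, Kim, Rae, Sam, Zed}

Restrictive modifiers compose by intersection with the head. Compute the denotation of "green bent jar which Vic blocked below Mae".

{Sam}

⟦which Vic blocked⟧ = {x : ⟨Vic, x⟩ ∈ ⟦blocked⟧} = {Hal, Jo, Mae, Quinn, Sam, Vic, Zed}
⟦below Mae⟧ = {x : ⟨x, Mae⟩ ∈ ⟦below⟧} = {Bob, Hal, Mae, Ona, Quinn, Sam}
⟦jar⟧ = {Bob, Kim, Rae, Sam, Zed}
… ∩ ⟦which Vic blocked⟧ = {Bob, Kim, Rae, Sam, Zed} ∩ {Hal, Jo, Mae, Quinn, Sam, Vic, Zed} = {Sam, Zed}
… ∩ ⟦below Mae⟧ = {Sam, Zed} ∩ {Bob, Hal, Mae, Ona, Quinn, Sam} = {Sam}
… ∩ ⟦green⟧ = {Sam} ∩ {Bob, Hal, Jo, Mae, Ona, Rae, Sam, Zed} = {Sam}
… ∩ ⟦bent⟧ = {Sam} ∩ {Hal, Kim, Quinn, Rae, Sam} = {Sam}
So ⟦green bent jar which Vic blocked below Mae⟧ = {Sam}.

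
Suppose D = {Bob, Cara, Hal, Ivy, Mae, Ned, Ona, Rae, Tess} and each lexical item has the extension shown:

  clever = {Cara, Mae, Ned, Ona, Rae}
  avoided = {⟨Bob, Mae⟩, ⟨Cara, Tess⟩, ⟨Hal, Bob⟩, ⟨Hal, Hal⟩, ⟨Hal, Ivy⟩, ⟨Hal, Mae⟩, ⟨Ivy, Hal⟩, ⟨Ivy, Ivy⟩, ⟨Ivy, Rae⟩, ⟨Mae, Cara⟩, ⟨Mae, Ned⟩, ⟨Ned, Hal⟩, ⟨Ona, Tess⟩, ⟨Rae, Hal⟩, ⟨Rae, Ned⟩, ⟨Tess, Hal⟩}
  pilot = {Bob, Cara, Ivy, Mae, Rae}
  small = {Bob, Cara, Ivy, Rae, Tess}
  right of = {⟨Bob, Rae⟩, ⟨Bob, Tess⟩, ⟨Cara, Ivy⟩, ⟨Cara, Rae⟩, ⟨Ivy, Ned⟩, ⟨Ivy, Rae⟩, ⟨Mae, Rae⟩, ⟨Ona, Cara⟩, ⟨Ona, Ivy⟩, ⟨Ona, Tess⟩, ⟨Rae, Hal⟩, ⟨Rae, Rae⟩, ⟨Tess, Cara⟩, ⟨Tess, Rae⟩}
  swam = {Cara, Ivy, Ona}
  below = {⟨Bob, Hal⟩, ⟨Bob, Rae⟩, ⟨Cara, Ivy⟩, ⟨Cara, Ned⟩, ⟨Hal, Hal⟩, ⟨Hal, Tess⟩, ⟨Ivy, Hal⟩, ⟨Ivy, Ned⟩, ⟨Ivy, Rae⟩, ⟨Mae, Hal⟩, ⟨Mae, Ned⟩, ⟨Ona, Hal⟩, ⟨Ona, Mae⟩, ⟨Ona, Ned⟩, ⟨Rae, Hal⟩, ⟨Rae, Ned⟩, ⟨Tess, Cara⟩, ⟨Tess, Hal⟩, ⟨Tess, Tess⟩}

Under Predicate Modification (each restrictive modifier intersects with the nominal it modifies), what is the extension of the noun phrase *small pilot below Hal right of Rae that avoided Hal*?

⟦below Hal⟧ = {x : ⟨x, Hal⟩ ∈ ⟦below⟧} = {Bob, Hal, Ivy, Mae, Ona, Rae, Tess}
⟦right of Rae⟧ = {x : ⟨x, Rae⟩ ∈ ⟦right of⟧} = {Bob, Cara, Ivy, Mae, Rae, Tess}
⟦that avoided Hal⟧ = {x : ⟨x, Hal⟩ ∈ ⟦avoided⟧} = {Hal, Ivy, Ned, Rae, Tess}
⟦pilot⟧ = {Bob, Cara, Ivy, Mae, Rae}
… ∩ ⟦below Hal⟧ = {Bob, Cara, Ivy, Mae, Rae} ∩ {Bob, Hal, Ivy, Mae, Ona, Rae, Tess} = {Bob, Ivy, Mae, Rae}
… ∩ ⟦right of Rae⟧ = {Bob, Ivy, Mae, Rae} ∩ {Bob, Cara, Ivy, Mae, Rae, Tess} = {Bob, Ivy, Mae, Rae}
… ∩ ⟦that avoided Hal⟧ = {Bob, Ivy, Mae, Rae} ∩ {Hal, Ivy, Ned, Rae, Tess} = {Ivy, Rae}
… ∩ ⟦small⟧ = {Ivy, Rae} ∩ {Bob, Cara, Ivy, Rae, Tess} = {Ivy, Rae}
So ⟦small pilot below Hal right of Rae that avoided Hal⟧ = {Ivy, Rae}.

{Ivy, Rae}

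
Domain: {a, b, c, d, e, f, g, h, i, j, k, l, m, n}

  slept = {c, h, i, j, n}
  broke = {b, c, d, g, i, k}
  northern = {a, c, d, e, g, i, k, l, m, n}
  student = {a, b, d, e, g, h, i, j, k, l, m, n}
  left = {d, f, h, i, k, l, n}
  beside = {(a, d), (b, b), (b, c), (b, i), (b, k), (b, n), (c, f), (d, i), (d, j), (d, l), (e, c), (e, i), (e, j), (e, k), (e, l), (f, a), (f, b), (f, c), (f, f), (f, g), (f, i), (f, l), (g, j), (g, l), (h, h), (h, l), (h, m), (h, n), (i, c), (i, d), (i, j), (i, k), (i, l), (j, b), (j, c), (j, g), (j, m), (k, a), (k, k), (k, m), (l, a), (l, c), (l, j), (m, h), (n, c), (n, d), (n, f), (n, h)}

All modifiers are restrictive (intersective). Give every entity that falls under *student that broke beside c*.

⟦that broke⟧ = ⟦broke⟧ = {b, c, d, g, i, k}
⟦beside c⟧ = {x : ⟨x, c⟩ ∈ ⟦beside⟧} = {b, e, f, i, j, l, n}
⟦student⟧ = {a, b, d, e, g, h, i, j, k, l, m, n}
… ∩ ⟦that broke⟧ = {a, b, d, e, g, h, i, j, k, l, m, n} ∩ {b, c, d, g, i, k} = {b, d, g, i, k}
… ∩ ⟦beside c⟧ = {b, d, g, i, k} ∩ {b, e, f, i, j, l, n} = {b, i}
So ⟦student that broke beside c⟧ = {b, i}.

{b, i}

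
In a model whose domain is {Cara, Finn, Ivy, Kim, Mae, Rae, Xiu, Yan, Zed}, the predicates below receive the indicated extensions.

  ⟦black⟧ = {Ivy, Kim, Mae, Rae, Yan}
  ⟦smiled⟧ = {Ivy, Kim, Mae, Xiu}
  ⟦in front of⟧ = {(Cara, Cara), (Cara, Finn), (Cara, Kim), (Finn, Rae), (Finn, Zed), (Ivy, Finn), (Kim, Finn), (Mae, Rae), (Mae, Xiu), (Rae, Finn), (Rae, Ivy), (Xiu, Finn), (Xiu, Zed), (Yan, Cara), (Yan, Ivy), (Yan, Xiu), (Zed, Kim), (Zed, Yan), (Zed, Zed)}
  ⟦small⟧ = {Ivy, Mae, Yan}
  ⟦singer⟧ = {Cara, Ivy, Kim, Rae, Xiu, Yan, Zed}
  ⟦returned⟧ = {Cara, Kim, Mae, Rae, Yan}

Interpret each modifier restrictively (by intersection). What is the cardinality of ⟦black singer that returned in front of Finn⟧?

⟦that returned⟧ = ⟦returned⟧ = {Cara, Kim, Mae, Rae, Yan}
⟦in front of Finn⟧ = {x : ⟨x, Finn⟩ ∈ ⟦in front of⟧} = {Cara, Ivy, Kim, Rae, Xiu}
⟦singer⟧ = {Cara, Ivy, Kim, Rae, Xiu, Yan, Zed}
… ∩ ⟦that returned⟧ = {Cara, Ivy, Kim, Rae, Xiu, Yan, Zed} ∩ {Cara, Kim, Mae, Rae, Yan} = {Cara, Kim, Rae, Yan}
… ∩ ⟦in front of Finn⟧ = {Cara, Kim, Rae, Yan} ∩ {Cara, Ivy, Kim, Rae, Xiu} = {Cara, Kim, Rae}
… ∩ ⟦black⟧ = {Cara, Kim, Rae} ∩ {Ivy, Kim, Mae, Rae, Yan} = {Kim, Rae}
⟦black singer that returned in front of Finn⟧ = {Kim, Rae}, so the cardinality is 2.

2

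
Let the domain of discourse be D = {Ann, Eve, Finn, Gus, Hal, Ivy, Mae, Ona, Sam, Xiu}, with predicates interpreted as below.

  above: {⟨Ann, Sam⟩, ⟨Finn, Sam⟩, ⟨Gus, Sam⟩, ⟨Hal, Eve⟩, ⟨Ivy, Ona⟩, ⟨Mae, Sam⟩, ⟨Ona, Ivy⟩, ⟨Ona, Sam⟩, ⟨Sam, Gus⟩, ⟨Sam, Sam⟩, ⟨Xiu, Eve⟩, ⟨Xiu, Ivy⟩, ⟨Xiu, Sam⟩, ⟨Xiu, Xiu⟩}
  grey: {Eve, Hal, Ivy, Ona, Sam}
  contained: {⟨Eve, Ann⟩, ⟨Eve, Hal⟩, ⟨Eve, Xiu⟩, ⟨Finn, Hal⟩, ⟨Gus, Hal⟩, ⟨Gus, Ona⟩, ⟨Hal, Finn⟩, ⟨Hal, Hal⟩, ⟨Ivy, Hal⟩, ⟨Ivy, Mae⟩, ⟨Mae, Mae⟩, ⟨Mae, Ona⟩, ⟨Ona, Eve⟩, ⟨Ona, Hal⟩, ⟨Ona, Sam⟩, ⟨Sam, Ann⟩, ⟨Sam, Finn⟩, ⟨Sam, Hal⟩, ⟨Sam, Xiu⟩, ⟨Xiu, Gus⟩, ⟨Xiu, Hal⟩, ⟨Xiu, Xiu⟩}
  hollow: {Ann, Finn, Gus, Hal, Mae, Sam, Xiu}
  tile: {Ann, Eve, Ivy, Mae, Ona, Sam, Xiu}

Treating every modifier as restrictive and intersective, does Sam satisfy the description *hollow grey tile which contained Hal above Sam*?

⟦which contained Hal⟧ = {x : ⟨x, Hal⟩ ∈ ⟦contained⟧} = {Eve, Finn, Gus, Hal, Ivy, Ona, Sam, Xiu}
⟦above Sam⟧ = {x : ⟨x, Sam⟩ ∈ ⟦above⟧} = {Ann, Finn, Gus, Mae, Ona, Sam, Xiu}
⟦tile⟧ = {Ann, Eve, Ivy, Mae, Ona, Sam, Xiu}
… ∩ ⟦which contained Hal⟧ = {Ann, Eve, Ivy, Mae, Ona, Sam, Xiu} ∩ {Eve, Finn, Gus, Hal, Ivy, Ona, Sam, Xiu} = {Eve, Ivy, Ona, Sam, Xiu}
… ∩ ⟦above Sam⟧ = {Eve, Ivy, Ona, Sam, Xiu} ∩ {Ann, Finn, Gus, Mae, Ona, Sam, Xiu} = {Ona, Sam, Xiu}
… ∩ ⟦hollow⟧ = {Ona, Sam, Xiu} ∩ {Ann, Finn, Gus, Hal, Mae, Sam, Xiu} = {Sam, Xiu}
… ∩ ⟦grey⟧ = {Sam, Xiu} ∩ {Eve, Hal, Ivy, Ona, Sam} = {Sam}
⟦hollow grey tile which contained Hal above Sam⟧ = {Sam}; Sam ∈ this set.

yes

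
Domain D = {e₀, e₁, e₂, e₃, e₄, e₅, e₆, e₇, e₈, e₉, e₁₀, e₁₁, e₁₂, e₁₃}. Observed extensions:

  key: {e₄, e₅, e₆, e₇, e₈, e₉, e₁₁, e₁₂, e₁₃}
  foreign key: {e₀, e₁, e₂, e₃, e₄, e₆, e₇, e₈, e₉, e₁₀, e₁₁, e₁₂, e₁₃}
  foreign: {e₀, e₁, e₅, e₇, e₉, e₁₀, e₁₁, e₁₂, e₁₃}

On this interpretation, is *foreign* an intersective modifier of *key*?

⟦foreign⟧ ∩ ⟦key⟧ = {e₀, e₁, e₅, e₇, e₉, e₁₀, e₁₁, e₁₂, e₁₃} ∩ {e₄, e₅, e₆, e₇, e₈, e₉, e₁₁, e₁₂, e₁₃} = {e₅, e₇, e₉, e₁₁, e₁₂, e₁₃}
Observed ⟦foreign key⟧ = {e₀, e₁, e₂, e₃, e₄, e₆, e₇, e₈, e₉, e₁₀, e₁₁, e₁₂, e₁₃}.
These differ, so the modifier is not intersective in this model.

no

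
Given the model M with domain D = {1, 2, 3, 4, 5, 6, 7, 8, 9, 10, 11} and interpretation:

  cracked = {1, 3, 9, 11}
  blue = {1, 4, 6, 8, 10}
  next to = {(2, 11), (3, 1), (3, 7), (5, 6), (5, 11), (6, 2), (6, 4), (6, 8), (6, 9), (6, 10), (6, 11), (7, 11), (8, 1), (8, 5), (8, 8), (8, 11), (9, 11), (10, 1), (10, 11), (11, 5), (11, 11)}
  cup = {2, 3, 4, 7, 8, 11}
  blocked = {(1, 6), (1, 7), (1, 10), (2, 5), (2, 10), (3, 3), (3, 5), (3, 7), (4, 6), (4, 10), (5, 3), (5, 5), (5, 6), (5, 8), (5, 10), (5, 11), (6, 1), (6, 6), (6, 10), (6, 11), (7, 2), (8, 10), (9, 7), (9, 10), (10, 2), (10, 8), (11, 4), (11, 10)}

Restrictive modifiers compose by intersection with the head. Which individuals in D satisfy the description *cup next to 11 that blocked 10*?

{2, 8, 11}

⟦next to 11⟧ = {x : ⟨x, 11⟩ ∈ ⟦next to⟧} = {2, 5, 6, 7, 8, 9, 10, 11}
⟦that blocked 10⟧ = {x : ⟨x, 10⟩ ∈ ⟦blocked⟧} = {1, 2, 4, 5, 6, 8, 9, 11}
⟦cup⟧ = {2, 3, 4, 7, 8, 11}
… ∩ ⟦next to 11⟧ = {2, 3, 4, 7, 8, 11} ∩ {2, 5, 6, 7, 8, 9, 10, 11} = {2, 7, 8, 11}
… ∩ ⟦that blocked 10⟧ = {2, 7, 8, 11} ∩ {1, 2, 4, 5, 6, 8, 9, 11} = {2, 8, 11}
So ⟦cup next to 11 that blocked 10⟧ = {2, 8, 11}.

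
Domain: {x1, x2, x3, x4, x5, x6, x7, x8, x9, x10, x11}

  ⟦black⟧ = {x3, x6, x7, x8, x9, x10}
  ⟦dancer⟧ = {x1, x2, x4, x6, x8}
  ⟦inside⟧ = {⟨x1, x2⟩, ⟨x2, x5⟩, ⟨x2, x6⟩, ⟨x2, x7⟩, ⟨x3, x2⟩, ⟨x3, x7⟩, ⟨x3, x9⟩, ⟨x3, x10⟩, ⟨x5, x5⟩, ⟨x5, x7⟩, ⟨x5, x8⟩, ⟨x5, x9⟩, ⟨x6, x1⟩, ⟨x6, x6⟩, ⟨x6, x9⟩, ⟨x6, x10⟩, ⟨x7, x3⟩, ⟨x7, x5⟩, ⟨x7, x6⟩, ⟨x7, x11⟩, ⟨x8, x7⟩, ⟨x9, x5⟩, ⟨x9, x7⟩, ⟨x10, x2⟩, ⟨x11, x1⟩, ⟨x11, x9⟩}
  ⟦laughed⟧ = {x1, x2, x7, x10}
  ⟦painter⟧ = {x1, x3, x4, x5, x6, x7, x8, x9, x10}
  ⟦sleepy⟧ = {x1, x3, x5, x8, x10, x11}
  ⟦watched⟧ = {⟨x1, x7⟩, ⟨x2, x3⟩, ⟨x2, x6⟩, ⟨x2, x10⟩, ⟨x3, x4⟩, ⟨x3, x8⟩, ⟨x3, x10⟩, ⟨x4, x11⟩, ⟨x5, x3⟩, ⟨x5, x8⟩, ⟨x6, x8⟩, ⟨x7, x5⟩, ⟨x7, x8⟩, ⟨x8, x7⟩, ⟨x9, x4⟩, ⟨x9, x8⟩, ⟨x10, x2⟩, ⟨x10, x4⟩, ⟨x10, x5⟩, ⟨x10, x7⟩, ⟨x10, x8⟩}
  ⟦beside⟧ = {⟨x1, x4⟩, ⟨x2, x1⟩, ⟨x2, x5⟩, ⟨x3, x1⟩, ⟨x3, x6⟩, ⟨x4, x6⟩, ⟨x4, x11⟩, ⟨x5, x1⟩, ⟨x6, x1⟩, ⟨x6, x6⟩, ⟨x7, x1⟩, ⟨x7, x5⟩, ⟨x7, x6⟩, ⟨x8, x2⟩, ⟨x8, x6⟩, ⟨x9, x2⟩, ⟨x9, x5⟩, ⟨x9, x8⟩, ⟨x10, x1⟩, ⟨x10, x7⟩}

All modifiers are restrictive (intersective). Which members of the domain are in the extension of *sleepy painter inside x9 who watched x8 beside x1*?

{x3, x5}

⟦inside x9⟧ = {x : ⟨x, x9⟩ ∈ ⟦inside⟧} = {x3, x5, x6, x11}
⟦who watched x8⟧ = {x : ⟨x, x8⟩ ∈ ⟦watched⟧} = {x3, x5, x6, x7, x9, x10}
⟦beside x1⟧ = {x : ⟨x, x1⟩ ∈ ⟦beside⟧} = {x2, x3, x5, x6, x7, x10}
⟦painter⟧ = {x1, x3, x4, x5, x6, x7, x8, x9, x10}
… ∩ ⟦inside x9⟧ = {x1, x3, x4, x5, x6, x7, x8, x9, x10} ∩ {x3, x5, x6, x11} = {x3, x5, x6}
… ∩ ⟦who watched x8⟧ = {x3, x5, x6} ∩ {x3, x5, x6, x7, x9, x10} = {x3, x5, x6}
… ∩ ⟦beside x1⟧ = {x3, x5, x6} ∩ {x2, x3, x5, x6, x7, x10} = {x3, x5, x6}
… ∩ ⟦sleepy⟧ = {x3, x5, x6} ∩ {x1, x3, x5, x8, x10, x11} = {x3, x5}
So ⟦sleepy painter inside x9 who watched x8 beside x1⟧ = {x3, x5}.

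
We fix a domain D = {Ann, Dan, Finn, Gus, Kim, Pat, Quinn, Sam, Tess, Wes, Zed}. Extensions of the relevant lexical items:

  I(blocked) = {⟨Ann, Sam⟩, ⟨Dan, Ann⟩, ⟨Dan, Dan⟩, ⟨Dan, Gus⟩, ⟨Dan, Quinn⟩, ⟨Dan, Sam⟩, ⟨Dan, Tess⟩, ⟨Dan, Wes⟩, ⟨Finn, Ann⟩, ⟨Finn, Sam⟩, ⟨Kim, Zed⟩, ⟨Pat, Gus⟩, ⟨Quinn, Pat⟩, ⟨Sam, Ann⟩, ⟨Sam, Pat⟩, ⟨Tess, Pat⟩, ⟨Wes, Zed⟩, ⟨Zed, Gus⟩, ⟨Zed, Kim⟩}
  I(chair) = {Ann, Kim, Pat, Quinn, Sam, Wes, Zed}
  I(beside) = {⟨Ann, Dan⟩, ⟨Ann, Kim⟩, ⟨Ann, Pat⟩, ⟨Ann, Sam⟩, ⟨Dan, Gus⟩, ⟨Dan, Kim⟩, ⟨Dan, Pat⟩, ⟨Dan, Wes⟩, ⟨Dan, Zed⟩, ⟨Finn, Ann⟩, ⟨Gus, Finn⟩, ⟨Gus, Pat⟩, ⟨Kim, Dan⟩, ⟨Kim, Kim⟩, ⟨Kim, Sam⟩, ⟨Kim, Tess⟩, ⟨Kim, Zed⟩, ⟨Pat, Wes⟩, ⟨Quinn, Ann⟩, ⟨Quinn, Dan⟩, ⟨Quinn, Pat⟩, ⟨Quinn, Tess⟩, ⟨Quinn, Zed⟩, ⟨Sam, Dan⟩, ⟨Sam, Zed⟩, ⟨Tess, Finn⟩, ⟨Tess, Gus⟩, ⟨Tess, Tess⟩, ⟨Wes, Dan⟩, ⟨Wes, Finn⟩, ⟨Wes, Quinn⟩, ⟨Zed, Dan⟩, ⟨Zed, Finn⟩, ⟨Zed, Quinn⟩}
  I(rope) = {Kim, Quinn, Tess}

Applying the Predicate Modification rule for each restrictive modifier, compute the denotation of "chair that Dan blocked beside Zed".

{Quinn, Sam}

⟦that Dan blocked⟧ = {x : ⟨Dan, x⟩ ∈ ⟦blocked⟧} = {Ann, Dan, Gus, Quinn, Sam, Tess, Wes}
⟦beside Zed⟧ = {x : ⟨x, Zed⟩ ∈ ⟦beside⟧} = {Dan, Kim, Quinn, Sam}
⟦chair⟧ = {Ann, Kim, Pat, Quinn, Sam, Wes, Zed}
… ∩ ⟦that Dan blocked⟧ = {Ann, Kim, Pat, Quinn, Sam, Wes, Zed} ∩ {Ann, Dan, Gus, Quinn, Sam, Tess, Wes} = {Ann, Quinn, Sam, Wes}
… ∩ ⟦beside Zed⟧ = {Ann, Quinn, Sam, Wes} ∩ {Dan, Kim, Quinn, Sam} = {Quinn, Sam}
So ⟦chair that Dan blocked beside Zed⟧ = {Quinn, Sam}.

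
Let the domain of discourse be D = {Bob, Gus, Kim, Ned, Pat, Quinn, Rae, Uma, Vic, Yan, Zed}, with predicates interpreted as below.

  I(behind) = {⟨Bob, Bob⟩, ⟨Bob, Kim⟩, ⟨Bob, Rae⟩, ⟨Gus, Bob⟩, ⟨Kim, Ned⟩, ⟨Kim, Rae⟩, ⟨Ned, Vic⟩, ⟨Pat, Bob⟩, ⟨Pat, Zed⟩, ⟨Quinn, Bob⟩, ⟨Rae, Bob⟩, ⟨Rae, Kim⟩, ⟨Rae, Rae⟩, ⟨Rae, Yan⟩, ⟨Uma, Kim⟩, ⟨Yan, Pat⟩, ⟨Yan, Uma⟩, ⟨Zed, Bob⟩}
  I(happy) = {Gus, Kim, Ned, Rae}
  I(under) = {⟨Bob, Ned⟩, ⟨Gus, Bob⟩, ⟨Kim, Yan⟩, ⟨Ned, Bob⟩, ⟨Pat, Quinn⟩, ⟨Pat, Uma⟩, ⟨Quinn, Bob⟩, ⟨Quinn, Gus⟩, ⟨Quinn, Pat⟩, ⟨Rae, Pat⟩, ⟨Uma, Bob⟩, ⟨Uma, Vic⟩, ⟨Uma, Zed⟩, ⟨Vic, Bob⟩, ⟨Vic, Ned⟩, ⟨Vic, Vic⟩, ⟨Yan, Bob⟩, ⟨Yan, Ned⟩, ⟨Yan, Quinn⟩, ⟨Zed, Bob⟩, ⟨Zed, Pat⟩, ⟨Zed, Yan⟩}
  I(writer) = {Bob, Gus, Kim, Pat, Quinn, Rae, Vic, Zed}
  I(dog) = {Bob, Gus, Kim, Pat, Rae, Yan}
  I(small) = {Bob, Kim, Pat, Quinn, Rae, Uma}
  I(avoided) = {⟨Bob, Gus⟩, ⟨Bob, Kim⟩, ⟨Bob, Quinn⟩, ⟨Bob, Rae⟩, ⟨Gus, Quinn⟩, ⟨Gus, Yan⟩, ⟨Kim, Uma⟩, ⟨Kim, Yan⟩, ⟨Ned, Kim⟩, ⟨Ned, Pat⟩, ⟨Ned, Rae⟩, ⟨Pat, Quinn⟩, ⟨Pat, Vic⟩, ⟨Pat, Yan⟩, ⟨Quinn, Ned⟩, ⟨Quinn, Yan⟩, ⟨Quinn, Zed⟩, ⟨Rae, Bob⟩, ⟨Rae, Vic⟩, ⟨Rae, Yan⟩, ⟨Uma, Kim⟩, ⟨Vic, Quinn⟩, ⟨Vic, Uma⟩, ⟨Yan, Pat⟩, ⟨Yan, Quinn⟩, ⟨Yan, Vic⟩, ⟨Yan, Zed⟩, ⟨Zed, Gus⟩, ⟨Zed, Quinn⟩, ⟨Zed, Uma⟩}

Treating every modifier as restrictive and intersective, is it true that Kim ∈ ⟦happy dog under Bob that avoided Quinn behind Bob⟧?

⟦under Bob⟧ = {x : ⟨x, Bob⟩ ∈ ⟦under⟧} = {Gus, Ned, Quinn, Uma, Vic, Yan, Zed}
⟦that avoided Quinn⟧ = {x : ⟨x, Quinn⟩ ∈ ⟦avoided⟧} = {Bob, Gus, Pat, Vic, Yan, Zed}
⟦behind Bob⟧ = {x : ⟨x, Bob⟩ ∈ ⟦behind⟧} = {Bob, Gus, Pat, Quinn, Rae, Zed}
⟦dog⟧ = {Bob, Gus, Kim, Pat, Rae, Yan}
… ∩ ⟦under Bob⟧ = {Bob, Gus, Kim, Pat, Rae, Yan} ∩ {Gus, Ned, Quinn, Uma, Vic, Yan, Zed} = {Gus, Yan}
… ∩ ⟦that avoided Quinn⟧ = {Gus, Yan} ∩ {Bob, Gus, Pat, Vic, Yan, Zed} = {Gus, Yan}
… ∩ ⟦behind Bob⟧ = {Gus, Yan} ∩ {Bob, Gus, Pat, Quinn, Rae, Zed} = {Gus}
… ∩ ⟦happy⟧ = {Gus} ∩ {Gus, Kim, Ned, Rae} = {Gus}
⟦happy dog under Bob that avoided Quinn behind Bob⟧ = {Gus}; Kim ∉ this set.

no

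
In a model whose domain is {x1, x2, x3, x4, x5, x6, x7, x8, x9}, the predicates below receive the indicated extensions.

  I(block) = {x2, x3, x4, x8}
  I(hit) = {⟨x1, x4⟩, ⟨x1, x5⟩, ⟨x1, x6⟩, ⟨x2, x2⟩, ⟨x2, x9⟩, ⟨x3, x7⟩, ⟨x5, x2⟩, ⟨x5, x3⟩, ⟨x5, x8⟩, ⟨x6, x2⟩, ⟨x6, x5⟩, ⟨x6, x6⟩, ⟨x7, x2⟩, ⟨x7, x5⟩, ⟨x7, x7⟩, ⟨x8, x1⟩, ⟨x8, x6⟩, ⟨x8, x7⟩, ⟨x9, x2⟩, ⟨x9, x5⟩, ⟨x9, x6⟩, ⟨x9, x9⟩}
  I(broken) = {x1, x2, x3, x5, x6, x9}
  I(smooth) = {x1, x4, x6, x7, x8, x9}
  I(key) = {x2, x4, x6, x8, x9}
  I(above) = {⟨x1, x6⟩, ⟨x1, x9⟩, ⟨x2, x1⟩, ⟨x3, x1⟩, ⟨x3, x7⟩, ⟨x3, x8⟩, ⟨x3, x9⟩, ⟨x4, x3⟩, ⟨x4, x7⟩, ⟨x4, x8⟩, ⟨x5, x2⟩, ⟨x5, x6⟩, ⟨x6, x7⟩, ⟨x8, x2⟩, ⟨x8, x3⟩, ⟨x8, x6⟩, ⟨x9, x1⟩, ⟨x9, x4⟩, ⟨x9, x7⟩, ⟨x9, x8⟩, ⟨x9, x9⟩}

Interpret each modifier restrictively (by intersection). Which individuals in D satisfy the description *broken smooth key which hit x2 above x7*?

⟦which hit x2⟧ = {x : ⟨x, x2⟩ ∈ ⟦hit⟧} = {x2, x5, x6, x7, x9}
⟦above x7⟧ = {x : ⟨x, x7⟩ ∈ ⟦above⟧} = {x3, x4, x6, x9}
⟦key⟧ = {x2, x4, x6, x8, x9}
… ∩ ⟦which hit x2⟧ = {x2, x4, x6, x8, x9} ∩ {x2, x5, x6, x7, x9} = {x2, x6, x9}
… ∩ ⟦above x7⟧ = {x2, x6, x9} ∩ {x3, x4, x6, x9} = {x6, x9}
… ∩ ⟦broken⟧ = {x6, x9} ∩ {x1, x2, x3, x5, x6, x9} = {x6, x9}
… ∩ ⟦smooth⟧ = {x6, x9} ∩ {x1, x4, x6, x7, x8, x9} = {x6, x9}
So ⟦broken smooth key which hit x2 above x7⟧ = {x6, x9}.

{x6, x9}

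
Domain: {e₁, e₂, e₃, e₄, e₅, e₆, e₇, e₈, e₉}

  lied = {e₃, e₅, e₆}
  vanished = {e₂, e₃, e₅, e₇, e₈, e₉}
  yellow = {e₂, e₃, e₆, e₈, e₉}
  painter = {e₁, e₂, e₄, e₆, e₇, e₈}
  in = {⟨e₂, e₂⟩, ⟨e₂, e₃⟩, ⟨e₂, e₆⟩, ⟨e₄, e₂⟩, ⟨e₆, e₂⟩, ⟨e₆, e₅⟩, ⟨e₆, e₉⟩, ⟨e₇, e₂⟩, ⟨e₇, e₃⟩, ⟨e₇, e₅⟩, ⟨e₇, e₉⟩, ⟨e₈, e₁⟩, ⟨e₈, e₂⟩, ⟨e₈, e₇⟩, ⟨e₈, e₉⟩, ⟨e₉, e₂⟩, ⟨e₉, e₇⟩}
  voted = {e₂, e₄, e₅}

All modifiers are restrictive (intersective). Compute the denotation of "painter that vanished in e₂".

⟦that vanished⟧ = ⟦vanished⟧ = {e₂, e₃, e₅, e₇, e₈, e₉}
⟦in e₂⟧ = {x : ⟨x, e₂⟩ ∈ ⟦in⟧} = {e₂, e₄, e₆, e₇, e₈, e₉}
⟦painter⟧ = {e₁, e₂, e₄, e₆, e₇, e₈}
… ∩ ⟦that vanished⟧ = {e₁, e₂, e₄, e₆, e₇, e₈} ∩ {e₂, e₃, e₅, e₇, e₈, e₉} = {e₂, e₇, e₈}
… ∩ ⟦in e₂⟧ = {e₂, e₇, e₈} ∩ {e₂, e₄, e₆, e₇, e₈, e₉} = {e₂, e₇, e₈}
So ⟦painter that vanished in e₂⟧ = {e₂, e₇, e₈}.

{e₂, e₇, e₈}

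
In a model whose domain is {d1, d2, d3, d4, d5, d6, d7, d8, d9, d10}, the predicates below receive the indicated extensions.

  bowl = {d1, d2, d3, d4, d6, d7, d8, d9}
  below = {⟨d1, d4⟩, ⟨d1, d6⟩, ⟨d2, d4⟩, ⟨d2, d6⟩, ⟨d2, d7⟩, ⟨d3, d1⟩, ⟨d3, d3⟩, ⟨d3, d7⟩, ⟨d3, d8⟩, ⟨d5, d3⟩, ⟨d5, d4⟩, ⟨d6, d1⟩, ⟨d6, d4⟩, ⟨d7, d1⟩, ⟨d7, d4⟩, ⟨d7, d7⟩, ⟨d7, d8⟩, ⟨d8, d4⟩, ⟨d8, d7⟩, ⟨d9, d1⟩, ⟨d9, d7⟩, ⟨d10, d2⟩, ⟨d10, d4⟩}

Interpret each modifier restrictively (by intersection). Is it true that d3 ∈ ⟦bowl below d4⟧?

no

⟦below d4⟧ = {x : ⟨x, d4⟩ ∈ ⟦below⟧} = {d1, d2, d5, d6, d7, d8, d10}
⟦bowl⟧ = {d1, d2, d3, d4, d6, d7, d8, d9}
… ∩ ⟦below d4⟧ = {d1, d2, d3, d4, d6, d7, d8, d9} ∩ {d1, d2, d5, d6, d7, d8, d10} = {d1, d2, d6, d7, d8}
⟦bowl below d4⟧ = {d1, d2, d6, d7, d8}; d3 ∉ this set.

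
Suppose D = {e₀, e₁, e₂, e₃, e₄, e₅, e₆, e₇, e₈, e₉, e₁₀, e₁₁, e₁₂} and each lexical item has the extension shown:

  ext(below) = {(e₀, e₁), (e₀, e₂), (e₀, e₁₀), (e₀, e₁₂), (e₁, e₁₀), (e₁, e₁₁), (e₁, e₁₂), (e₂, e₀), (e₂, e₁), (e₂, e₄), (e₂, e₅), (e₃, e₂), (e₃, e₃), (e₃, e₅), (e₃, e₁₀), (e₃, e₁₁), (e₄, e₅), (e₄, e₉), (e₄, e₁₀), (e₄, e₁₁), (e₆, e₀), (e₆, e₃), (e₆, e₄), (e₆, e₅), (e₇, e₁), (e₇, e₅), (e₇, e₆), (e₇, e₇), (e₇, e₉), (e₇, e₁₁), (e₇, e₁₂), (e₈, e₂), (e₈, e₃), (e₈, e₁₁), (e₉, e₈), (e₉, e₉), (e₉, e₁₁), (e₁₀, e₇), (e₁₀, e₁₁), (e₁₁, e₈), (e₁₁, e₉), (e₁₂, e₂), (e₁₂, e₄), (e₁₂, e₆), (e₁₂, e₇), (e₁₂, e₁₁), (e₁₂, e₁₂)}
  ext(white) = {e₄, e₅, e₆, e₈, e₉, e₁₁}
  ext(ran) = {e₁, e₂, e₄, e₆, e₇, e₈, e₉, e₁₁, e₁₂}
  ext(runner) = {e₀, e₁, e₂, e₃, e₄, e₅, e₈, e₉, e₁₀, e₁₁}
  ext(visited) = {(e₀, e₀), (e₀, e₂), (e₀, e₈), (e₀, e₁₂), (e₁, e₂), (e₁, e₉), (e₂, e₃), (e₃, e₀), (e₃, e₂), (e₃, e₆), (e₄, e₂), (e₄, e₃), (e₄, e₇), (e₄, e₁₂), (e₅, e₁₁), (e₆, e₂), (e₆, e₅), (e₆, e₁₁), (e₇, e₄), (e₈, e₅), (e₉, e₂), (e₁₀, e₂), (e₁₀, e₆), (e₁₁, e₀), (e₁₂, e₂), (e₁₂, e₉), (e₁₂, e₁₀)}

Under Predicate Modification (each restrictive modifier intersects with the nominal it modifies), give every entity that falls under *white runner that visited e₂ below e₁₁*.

⟦that visited e₂⟧ = {x : ⟨x, e₂⟩ ∈ ⟦visited⟧} = {e₀, e₁, e₃, e₄, e₆, e₉, e₁₀, e₁₂}
⟦below e₁₁⟧ = {x : ⟨x, e₁₁⟩ ∈ ⟦below⟧} = {e₁, e₃, e₄, e₇, e₈, e₉, e₁₀, e₁₂}
⟦runner⟧ = {e₀, e₁, e₂, e₃, e₄, e₅, e₈, e₉, e₁₀, e₁₁}
… ∩ ⟦that visited e₂⟧ = {e₀, e₁, e₂, e₃, e₄, e₅, e₈, e₉, e₁₀, e₁₁} ∩ {e₀, e₁, e₃, e₄, e₆, e₉, e₁₀, e₁₂} = {e₀, e₁, e₃, e₄, e₉, e₁₀}
… ∩ ⟦below e₁₁⟧ = {e₀, e₁, e₃, e₄, e₉, e₁₀} ∩ {e₁, e₃, e₄, e₇, e₈, e₉, e₁₀, e₁₂} = {e₁, e₃, e₄, e₉, e₁₀}
… ∩ ⟦white⟧ = {e₁, e₃, e₄, e₉, e₁₀} ∩ {e₄, e₅, e₆, e₈, e₉, e₁₁} = {e₄, e₉}
So ⟦white runner that visited e₂ below e₁₁⟧ = {e₄, e₉}.

{e₄, e₉}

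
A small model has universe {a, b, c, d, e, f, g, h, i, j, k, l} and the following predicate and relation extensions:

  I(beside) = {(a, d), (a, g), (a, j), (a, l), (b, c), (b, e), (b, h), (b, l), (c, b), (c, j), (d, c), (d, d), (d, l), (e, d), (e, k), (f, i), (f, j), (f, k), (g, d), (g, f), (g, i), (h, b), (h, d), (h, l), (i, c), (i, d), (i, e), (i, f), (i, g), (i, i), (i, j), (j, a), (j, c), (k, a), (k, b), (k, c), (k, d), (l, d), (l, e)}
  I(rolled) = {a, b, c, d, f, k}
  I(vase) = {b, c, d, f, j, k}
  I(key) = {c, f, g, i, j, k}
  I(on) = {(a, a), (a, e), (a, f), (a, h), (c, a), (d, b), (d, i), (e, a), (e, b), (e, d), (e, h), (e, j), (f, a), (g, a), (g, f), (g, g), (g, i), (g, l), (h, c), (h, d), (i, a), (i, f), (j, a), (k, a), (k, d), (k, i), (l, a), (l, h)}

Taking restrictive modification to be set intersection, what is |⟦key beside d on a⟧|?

3

⟦beside d⟧ = {x : ⟨x, d⟩ ∈ ⟦beside⟧} = {a, d, e, g, h, i, k, l}
⟦on a⟧ = {x : ⟨x, a⟩ ∈ ⟦on⟧} = {a, c, e, f, g, i, j, k, l}
⟦key⟧ = {c, f, g, i, j, k}
… ∩ ⟦beside d⟧ = {c, f, g, i, j, k} ∩ {a, d, e, g, h, i, k, l} = {g, i, k}
… ∩ ⟦on a⟧ = {g, i, k} ∩ {a, c, e, f, g, i, j, k, l} = {g, i, k}
⟦key beside d on a⟧ = {g, i, k}, so the cardinality is 3.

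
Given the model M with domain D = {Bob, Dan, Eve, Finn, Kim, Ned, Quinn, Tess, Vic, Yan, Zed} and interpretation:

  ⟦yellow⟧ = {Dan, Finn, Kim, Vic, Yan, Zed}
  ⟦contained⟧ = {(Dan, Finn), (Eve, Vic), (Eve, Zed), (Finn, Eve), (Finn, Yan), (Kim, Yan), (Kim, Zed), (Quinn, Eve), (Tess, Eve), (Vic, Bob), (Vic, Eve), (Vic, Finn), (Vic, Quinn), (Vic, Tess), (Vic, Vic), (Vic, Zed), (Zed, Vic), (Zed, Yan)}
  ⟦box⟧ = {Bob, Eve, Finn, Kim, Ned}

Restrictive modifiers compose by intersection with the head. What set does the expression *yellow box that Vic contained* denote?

⟦that Vic contained⟧ = {x : ⟨Vic, x⟩ ∈ ⟦contained⟧} = {Bob, Eve, Finn, Quinn, Tess, Vic, Zed}
⟦box⟧ = {Bob, Eve, Finn, Kim, Ned}
… ∩ ⟦that Vic contained⟧ = {Bob, Eve, Finn, Kim, Ned} ∩ {Bob, Eve, Finn, Quinn, Tess, Vic, Zed} = {Bob, Eve, Finn}
… ∩ ⟦yellow⟧ = {Bob, Eve, Finn} ∩ {Dan, Finn, Kim, Vic, Yan, Zed} = {Finn}
So ⟦yellow box that Vic contained⟧ = {Finn}.

{Finn}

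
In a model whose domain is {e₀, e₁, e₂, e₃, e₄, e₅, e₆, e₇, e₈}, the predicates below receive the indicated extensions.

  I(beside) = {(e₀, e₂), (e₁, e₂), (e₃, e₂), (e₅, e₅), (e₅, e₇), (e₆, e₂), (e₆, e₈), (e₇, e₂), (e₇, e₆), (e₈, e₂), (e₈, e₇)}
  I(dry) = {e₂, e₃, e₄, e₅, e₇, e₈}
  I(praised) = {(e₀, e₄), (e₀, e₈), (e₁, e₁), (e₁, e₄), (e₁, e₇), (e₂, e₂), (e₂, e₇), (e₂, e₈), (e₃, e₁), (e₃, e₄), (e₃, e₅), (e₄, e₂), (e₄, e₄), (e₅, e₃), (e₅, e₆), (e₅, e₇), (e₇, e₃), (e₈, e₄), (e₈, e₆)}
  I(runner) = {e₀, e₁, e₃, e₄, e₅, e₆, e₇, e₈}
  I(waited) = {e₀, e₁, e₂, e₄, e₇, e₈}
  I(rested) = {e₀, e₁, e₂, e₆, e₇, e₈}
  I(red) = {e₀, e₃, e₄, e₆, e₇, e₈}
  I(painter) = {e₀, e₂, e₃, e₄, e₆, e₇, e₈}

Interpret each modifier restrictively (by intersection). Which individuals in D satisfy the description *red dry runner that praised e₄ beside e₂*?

{e₃, e₈}

⟦that praised e₄⟧ = {x : ⟨x, e₄⟩ ∈ ⟦praised⟧} = {e₀, e₁, e₃, e₄, e₈}
⟦beside e₂⟧ = {x : ⟨x, e₂⟩ ∈ ⟦beside⟧} = {e₀, e₁, e₃, e₆, e₇, e₈}
⟦runner⟧ = {e₀, e₁, e₃, e₄, e₅, e₆, e₇, e₈}
… ∩ ⟦that praised e₄⟧ = {e₀, e₁, e₃, e₄, e₅, e₆, e₇, e₈} ∩ {e₀, e₁, e₃, e₄, e₈} = {e₀, e₁, e₃, e₄, e₈}
… ∩ ⟦beside e₂⟧ = {e₀, e₁, e₃, e₄, e₈} ∩ {e₀, e₁, e₃, e₆, e₇, e₈} = {e₀, e₁, e₃, e₈}
… ∩ ⟦red⟧ = {e₀, e₁, e₃, e₈} ∩ {e₀, e₃, e₄, e₆, e₇, e₈} = {e₀, e₃, e₈}
… ∩ ⟦dry⟧ = {e₀, e₃, e₈} ∩ {e₂, e₃, e₄, e₅, e₇, e₈} = {e₃, e₈}
So ⟦red dry runner that praised e₄ beside e₂⟧ = {e₃, e₈}.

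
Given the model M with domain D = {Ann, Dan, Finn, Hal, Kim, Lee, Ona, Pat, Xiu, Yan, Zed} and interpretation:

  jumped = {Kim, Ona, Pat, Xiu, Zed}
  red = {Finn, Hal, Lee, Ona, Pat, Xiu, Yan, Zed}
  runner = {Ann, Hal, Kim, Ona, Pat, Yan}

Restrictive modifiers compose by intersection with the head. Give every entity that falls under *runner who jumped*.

⟦who jumped⟧ = ⟦jumped⟧ = {Kim, Ona, Pat, Xiu, Zed}
⟦runner⟧ = {Ann, Hal, Kim, Ona, Pat, Yan}
… ∩ ⟦who jumped⟧ = {Ann, Hal, Kim, Ona, Pat, Yan} ∩ {Kim, Ona, Pat, Xiu, Zed} = {Kim, Ona, Pat}
So ⟦runner who jumped⟧ = {Kim, Ona, Pat}.

{Kim, Ona, Pat}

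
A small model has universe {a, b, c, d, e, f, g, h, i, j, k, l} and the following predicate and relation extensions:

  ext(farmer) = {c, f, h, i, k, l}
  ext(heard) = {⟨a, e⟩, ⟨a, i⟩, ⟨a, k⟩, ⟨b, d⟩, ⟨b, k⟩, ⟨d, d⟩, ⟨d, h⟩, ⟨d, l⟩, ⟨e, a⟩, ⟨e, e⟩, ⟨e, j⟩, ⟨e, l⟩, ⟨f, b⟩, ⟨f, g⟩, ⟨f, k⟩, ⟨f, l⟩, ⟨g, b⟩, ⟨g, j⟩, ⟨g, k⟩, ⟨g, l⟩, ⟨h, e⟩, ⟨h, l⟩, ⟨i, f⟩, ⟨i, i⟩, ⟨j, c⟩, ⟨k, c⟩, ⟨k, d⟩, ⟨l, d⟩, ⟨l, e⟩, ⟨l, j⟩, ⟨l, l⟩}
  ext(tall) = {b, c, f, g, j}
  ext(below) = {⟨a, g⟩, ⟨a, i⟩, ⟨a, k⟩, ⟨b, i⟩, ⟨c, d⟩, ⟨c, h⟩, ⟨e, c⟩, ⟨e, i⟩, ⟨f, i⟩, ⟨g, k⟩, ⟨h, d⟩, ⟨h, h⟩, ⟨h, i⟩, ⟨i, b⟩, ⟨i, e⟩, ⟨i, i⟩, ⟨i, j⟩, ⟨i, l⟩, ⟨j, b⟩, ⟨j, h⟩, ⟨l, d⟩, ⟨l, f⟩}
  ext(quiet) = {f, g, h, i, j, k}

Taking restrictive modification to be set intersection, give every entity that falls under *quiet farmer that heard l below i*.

{f, h}

⟦that heard l⟧ = {x : ⟨x, l⟩ ∈ ⟦heard⟧} = {d, e, f, g, h, l}
⟦below i⟧ = {x : ⟨x, i⟩ ∈ ⟦below⟧} = {a, b, e, f, h, i}
⟦farmer⟧ = {c, f, h, i, k, l}
… ∩ ⟦that heard l⟧ = {c, f, h, i, k, l} ∩ {d, e, f, g, h, l} = {f, h, l}
… ∩ ⟦below i⟧ = {f, h, l} ∩ {a, b, e, f, h, i} = {f, h}
… ∩ ⟦quiet⟧ = {f, h} ∩ {f, g, h, i, j, k} = {f, h}
So ⟦quiet farmer that heard l below i⟧ = {f, h}.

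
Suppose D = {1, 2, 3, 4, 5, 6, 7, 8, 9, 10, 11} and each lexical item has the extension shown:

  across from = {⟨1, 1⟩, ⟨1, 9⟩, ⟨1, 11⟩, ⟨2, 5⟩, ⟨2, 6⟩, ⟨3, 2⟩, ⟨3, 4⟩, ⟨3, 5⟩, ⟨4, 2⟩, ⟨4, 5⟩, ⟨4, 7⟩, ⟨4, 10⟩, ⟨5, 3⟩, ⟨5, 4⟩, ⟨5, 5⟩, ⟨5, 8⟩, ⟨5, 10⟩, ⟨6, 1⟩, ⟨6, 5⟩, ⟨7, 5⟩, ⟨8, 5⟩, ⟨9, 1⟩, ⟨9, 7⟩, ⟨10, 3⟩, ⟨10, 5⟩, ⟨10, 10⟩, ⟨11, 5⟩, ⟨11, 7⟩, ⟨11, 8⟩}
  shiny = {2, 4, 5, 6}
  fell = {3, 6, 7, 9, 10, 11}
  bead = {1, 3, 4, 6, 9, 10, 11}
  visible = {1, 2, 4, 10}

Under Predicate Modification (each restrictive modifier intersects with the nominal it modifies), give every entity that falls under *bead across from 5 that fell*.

{3, 6, 10, 11}

⟦across from 5⟧ = {x : ⟨x, 5⟩ ∈ ⟦across from⟧} = {2, 3, 4, 5, 6, 7, 8, 10, 11}
⟦that fell⟧ = ⟦fell⟧ = {3, 6, 7, 9, 10, 11}
⟦bead⟧ = {1, 3, 4, 6, 9, 10, 11}
… ∩ ⟦across from 5⟧ = {1, 3, 4, 6, 9, 10, 11} ∩ {2, 3, 4, 5, 6, 7, 8, 10, 11} = {3, 4, 6, 10, 11}
… ∩ ⟦that fell⟧ = {3, 4, 6, 10, 11} ∩ {3, 6, 7, 9, 10, 11} = {3, 6, 10, 11}
So ⟦bead across from 5 that fell⟧ = {3, 6, 10, 11}.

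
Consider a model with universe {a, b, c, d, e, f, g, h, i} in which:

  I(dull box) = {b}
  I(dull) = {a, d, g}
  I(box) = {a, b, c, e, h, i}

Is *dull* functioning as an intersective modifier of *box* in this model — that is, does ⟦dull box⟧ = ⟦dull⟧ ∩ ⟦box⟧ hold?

⟦dull⟧ ∩ ⟦box⟧ = {a, d, g} ∩ {a, b, c, e, h, i} = {a}
Observed ⟦dull box⟧ = {b}.
These differ, so the modifier is not intersective in this model.

no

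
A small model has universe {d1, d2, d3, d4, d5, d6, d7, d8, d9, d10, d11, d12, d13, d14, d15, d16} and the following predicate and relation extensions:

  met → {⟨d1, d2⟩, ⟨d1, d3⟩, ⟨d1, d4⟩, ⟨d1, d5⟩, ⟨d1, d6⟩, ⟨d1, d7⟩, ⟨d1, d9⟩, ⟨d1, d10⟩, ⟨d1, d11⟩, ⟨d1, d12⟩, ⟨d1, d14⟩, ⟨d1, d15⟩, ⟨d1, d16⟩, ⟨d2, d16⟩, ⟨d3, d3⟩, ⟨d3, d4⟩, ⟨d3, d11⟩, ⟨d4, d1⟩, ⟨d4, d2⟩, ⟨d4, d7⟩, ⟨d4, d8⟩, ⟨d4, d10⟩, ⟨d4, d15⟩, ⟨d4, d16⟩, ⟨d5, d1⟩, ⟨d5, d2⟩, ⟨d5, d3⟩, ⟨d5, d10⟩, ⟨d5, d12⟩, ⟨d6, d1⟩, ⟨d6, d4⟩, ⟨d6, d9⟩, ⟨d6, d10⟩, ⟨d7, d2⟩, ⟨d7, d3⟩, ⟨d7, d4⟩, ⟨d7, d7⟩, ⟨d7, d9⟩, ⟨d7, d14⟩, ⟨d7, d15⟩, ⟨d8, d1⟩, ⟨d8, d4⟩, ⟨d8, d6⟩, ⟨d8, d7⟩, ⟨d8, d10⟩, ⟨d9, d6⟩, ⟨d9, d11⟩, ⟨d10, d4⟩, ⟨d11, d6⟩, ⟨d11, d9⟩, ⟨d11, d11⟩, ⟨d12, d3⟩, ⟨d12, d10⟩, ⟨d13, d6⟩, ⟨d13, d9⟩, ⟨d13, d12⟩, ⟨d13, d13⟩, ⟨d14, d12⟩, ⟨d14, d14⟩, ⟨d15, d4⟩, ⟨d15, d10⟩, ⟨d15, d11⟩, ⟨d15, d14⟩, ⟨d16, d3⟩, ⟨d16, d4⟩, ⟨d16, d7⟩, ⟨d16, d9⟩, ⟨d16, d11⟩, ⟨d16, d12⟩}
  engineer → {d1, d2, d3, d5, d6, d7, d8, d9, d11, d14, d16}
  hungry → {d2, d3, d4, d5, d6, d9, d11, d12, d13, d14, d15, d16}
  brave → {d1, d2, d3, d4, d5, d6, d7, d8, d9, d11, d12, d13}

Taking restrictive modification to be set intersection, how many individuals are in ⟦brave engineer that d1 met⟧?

⟦that d1 met⟧ = {x : ⟨d1, x⟩ ∈ ⟦met⟧} = {d2, d3, d4, d5, d6, d7, d9, d10, d11, d12, d14, d15, d16}
⟦engineer⟧ = {d1, d2, d3, d5, d6, d7, d8, d9, d11, d14, d16}
… ∩ ⟦that d1 met⟧ = {d1, d2, d3, d5, d6, d7, d8, d9, d11, d14, d16} ∩ {d2, d3, d4, d5, d6, d7, d9, d10, d11, d12, d14, d15, d16} = {d2, d3, d5, d6, d7, d9, d11, d14, d16}
… ∩ ⟦brave⟧ = {d2, d3, d5, d6, d7, d9, d11, d14, d16} ∩ {d1, d2, d3, d4, d5, d6, d7, d8, d9, d11, d12, d13} = {d2, d3, d5, d6, d7, d9, d11}
⟦brave engineer that d1 met⟧ = {d2, d3, d5, d6, d7, d9, d11}, so the cardinality is 7.

7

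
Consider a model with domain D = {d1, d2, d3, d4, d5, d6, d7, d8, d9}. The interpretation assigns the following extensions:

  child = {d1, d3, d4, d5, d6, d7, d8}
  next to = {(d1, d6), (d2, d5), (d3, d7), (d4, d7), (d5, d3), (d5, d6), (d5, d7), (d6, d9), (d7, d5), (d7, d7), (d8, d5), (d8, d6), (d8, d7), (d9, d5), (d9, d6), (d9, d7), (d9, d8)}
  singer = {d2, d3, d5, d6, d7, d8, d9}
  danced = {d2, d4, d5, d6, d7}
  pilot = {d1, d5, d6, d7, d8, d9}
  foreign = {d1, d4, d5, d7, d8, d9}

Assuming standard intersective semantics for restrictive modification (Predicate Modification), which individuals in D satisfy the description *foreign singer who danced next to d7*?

{d5, d7}

⟦who danced⟧ = ⟦danced⟧ = {d2, d4, d5, d6, d7}
⟦next to d7⟧ = {x : ⟨x, d7⟩ ∈ ⟦next to⟧} = {d3, d4, d5, d7, d8, d9}
⟦singer⟧ = {d2, d3, d5, d6, d7, d8, d9}
… ∩ ⟦who danced⟧ = {d2, d3, d5, d6, d7, d8, d9} ∩ {d2, d4, d5, d6, d7} = {d2, d5, d6, d7}
… ∩ ⟦next to d7⟧ = {d2, d5, d6, d7} ∩ {d3, d4, d5, d7, d8, d9} = {d5, d7}
… ∩ ⟦foreign⟧ = {d5, d7} ∩ {d1, d4, d5, d7, d8, d9} = {d5, d7}
So ⟦foreign singer who danced next to d7⟧ = {d5, d7}.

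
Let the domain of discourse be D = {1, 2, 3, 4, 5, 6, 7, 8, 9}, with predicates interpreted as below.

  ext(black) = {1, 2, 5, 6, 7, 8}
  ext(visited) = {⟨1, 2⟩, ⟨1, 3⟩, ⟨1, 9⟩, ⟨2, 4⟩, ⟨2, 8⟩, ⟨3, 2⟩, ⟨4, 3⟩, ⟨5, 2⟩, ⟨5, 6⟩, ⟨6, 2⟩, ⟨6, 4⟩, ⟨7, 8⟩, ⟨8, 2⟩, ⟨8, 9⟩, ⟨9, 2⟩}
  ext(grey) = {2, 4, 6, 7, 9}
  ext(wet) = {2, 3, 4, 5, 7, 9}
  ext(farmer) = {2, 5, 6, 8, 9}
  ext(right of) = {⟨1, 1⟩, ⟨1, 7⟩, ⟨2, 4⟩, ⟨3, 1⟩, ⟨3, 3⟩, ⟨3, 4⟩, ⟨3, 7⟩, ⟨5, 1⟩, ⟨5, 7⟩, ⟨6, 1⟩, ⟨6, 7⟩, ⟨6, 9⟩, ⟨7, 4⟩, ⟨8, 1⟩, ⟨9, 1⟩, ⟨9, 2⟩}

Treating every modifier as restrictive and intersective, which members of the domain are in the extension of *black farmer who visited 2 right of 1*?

⟦who visited 2⟧ = {x : ⟨x, 2⟩ ∈ ⟦visited⟧} = {1, 3, 5, 6, 8, 9}
⟦right of 1⟧ = {x : ⟨x, 1⟩ ∈ ⟦right of⟧} = {1, 3, 5, 6, 8, 9}
⟦farmer⟧ = {2, 5, 6, 8, 9}
… ∩ ⟦who visited 2⟧ = {2, 5, 6, 8, 9} ∩ {1, 3, 5, 6, 8, 9} = {5, 6, 8, 9}
… ∩ ⟦right of 1⟧ = {5, 6, 8, 9} ∩ {1, 3, 5, 6, 8, 9} = {5, 6, 8, 9}
… ∩ ⟦black⟧ = {5, 6, 8, 9} ∩ {1, 2, 5, 6, 7, 8} = {5, 6, 8}
So ⟦black farmer who visited 2 right of 1⟧ = {5, 6, 8}.

{5, 6, 8}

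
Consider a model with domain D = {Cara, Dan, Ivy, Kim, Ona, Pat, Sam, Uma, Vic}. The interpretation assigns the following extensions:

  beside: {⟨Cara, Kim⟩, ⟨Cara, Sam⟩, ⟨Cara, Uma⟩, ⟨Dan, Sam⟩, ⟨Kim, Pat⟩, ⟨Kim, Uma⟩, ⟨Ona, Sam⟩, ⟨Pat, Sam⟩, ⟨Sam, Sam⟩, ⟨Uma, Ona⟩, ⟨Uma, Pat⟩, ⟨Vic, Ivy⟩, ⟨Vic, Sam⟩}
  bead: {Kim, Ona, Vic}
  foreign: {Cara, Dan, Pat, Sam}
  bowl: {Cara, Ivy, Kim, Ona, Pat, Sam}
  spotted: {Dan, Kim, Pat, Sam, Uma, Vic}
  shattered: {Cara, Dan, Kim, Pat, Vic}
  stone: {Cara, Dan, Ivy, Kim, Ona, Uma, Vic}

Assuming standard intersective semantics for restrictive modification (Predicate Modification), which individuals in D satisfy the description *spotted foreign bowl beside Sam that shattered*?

{Pat}

⟦beside Sam⟧ = {x : ⟨x, Sam⟩ ∈ ⟦beside⟧} = {Cara, Dan, Ona, Pat, Sam, Vic}
⟦that shattered⟧ = ⟦shattered⟧ = {Cara, Dan, Kim, Pat, Vic}
⟦bowl⟧ = {Cara, Ivy, Kim, Ona, Pat, Sam}
… ∩ ⟦beside Sam⟧ = {Cara, Ivy, Kim, Ona, Pat, Sam} ∩ {Cara, Dan, Ona, Pat, Sam, Vic} = {Cara, Ona, Pat, Sam}
… ∩ ⟦that shattered⟧ = {Cara, Ona, Pat, Sam} ∩ {Cara, Dan, Kim, Pat, Vic} = {Cara, Pat}
… ∩ ⟦spotted⟧ = {Cara, Pat} ∩ {Dan, Kim, Pat, Sam, Uma, Vic} = {Pat}
… ∩ ⟦foreign⟧ = {Pat} ∩ {Cara, Dan, Pat, Sam} = {Pat}
So ⟦spotted foreign bowl beside Sam that shattered⟧ = {Pat}.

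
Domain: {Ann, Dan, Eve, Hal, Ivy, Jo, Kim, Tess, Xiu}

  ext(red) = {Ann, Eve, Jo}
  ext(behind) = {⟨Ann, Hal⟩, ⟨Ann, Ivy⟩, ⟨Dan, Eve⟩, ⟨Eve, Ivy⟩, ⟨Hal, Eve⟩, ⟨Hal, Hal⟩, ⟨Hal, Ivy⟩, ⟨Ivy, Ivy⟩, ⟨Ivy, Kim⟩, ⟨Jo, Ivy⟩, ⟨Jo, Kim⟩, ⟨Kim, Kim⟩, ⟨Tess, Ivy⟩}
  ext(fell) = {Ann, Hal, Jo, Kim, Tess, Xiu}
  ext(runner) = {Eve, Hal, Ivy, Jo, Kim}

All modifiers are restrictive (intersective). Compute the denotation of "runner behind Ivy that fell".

{Hal, Jo}

⟦behind Ivy⟧ = {x : ⟨x, Ivy⟩ ∈ ⟦behind⟧} = {Ann, Eve, Hal, Ivy, Jo, Tess}
⟦that fell⟧ = ⟦fell⟧ = {Ann, Hal, Jo, Kim, Tess, Xiu}
⟦runner⟧ = {Eve, Hal, Ivy, Jo, Kim}
… ∩ ⟦behind Ivy⟧ = {Eve, Hal, Ivy, Jo, Kim} ∩ {Ann, Eve, Hal, Ivy, Jo, Tess} = {Eve, Hal, Ivy, Jo}
… ∩ ⟦that fell⟧ = {Eve, Hal, Ivy, Jo} ∩ {Ann, Hal, Jo, Kim, Tess, Xiu} = {Hal, Jo}
So ⟦runner behind Ivy that fell⟧ = {Hal, Jo}.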